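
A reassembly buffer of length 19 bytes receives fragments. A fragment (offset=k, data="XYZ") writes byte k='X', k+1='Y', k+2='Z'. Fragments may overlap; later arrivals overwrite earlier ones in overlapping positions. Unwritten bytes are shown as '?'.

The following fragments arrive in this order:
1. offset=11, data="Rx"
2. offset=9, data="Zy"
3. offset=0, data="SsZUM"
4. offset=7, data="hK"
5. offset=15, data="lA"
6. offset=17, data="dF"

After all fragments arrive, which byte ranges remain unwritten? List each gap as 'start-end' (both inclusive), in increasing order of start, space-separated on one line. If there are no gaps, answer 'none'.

Answer: 5-6 13-14

Derivation:
Fragment 1: offset=11 len=2
Fragment 2: offset=9 len=2
Fragment 3: offset=0 len=5
Fragment 4: offset=7 len=2
Fragment 5: offset=15 len=2
Fragment 6: offset=17 len=2
Gaps: 5-6 13-14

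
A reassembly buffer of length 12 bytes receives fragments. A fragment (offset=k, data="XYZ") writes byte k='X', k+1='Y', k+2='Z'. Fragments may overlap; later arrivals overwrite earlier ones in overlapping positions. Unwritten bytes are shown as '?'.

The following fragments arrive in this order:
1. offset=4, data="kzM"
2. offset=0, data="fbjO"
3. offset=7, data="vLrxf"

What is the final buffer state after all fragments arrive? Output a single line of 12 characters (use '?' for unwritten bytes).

Fragment 1: offset=4 data="kzM" -> buffer=????kzM?????
Fragment 2: offset=0 data="fbjO" -> buffer=fbjOkzM?????
Fragment 3: offset=7 data="vLrxf" -> buffer=fbjOkzMvLrxf

Answer: fbjOkzMvLrxf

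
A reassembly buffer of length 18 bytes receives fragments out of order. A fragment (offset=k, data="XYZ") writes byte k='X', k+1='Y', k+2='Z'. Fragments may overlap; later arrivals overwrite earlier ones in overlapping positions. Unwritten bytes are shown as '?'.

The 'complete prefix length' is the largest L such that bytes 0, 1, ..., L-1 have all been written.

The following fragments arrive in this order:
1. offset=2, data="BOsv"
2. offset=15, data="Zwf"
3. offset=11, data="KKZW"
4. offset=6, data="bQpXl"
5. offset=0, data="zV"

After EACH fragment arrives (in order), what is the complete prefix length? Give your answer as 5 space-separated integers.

Fragment 1: offset=2 data="BOsv" -> buffer=??BOsv???????????? -> prefix_len=0
Fragment 2: offset=15 data="Zwf" -> buffer=??BOsv?????????Zwf -> prefix_len=0
Fragment 3: offset=11 data="KKZW" -> buffer=??BOsv?????KKZWZwf -> prefix_len=0
Fragment 4: offset=6 data="bQpXl" -> buffer=??BOsvbQpXlKKZWZwf -> prefix_len=0
Fragment 5: offset=0 data="zV" -> buffer=zVBOsvbQpXlKKZWZwf -> prefix_len=18

Answer: 0 0 0 0 18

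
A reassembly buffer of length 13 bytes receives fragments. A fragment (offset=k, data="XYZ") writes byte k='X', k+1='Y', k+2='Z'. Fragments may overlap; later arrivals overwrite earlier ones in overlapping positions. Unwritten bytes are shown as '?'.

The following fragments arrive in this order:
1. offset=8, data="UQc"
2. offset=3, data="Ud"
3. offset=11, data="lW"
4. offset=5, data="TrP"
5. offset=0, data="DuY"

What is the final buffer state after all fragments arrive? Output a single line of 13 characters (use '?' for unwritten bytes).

Answer: DuYUdTrPUQclW

Derivation:
Fragment 1: offset=8 data="UQc" -> buffer=????????UQc??
Fragment 2: offset=3 data="Ud" -> buffer=???Ud???UQc??
Fragment 3: offset=11 data="lW" -> buffer=???Ud???UQclW
Fragment 4: offset=5 data="TrP" -> buffer=???UdTrPUQclW
Fragment 5: offset=0 data="DuY" -> buffer=DuYUdTrPUQclW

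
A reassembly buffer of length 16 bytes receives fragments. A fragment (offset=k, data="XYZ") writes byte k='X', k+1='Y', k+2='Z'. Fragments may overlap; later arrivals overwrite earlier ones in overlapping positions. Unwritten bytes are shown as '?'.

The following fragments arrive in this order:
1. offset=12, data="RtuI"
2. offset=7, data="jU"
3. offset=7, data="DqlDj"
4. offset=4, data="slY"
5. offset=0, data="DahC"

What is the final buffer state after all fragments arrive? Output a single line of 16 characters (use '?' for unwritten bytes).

Fragment 1: offset=12 data="RtuI" -> buffer=????????????RtuI
Fragment 2: offset=7 data="jU" -> buffer=???????jU???RtuI
Fragment 3: offset=7 data="DqlDj" -> buffer=???????DqlDjRtuI
Fragment 4: offset=4 data="slY" -> buffer=????slYDqlDjRtuI
Fragment 5: offset=0 data="DahC" -> buffer=DahCslYDqlDjRtuI

Answer: DahCslYDqlDjRtuI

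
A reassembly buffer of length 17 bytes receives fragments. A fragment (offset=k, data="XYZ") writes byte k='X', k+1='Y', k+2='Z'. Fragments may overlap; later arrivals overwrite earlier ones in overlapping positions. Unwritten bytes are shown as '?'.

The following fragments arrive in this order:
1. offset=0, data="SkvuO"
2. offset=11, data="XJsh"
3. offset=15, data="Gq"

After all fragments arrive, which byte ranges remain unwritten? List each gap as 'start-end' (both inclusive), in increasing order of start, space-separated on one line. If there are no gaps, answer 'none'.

Answer: 5-10

Derivation:
Fragment 1: offset=0 len=5
Fragment 2: offset=11 len=4
Fragment 3: offset=15 len=2
Gaps: 5-10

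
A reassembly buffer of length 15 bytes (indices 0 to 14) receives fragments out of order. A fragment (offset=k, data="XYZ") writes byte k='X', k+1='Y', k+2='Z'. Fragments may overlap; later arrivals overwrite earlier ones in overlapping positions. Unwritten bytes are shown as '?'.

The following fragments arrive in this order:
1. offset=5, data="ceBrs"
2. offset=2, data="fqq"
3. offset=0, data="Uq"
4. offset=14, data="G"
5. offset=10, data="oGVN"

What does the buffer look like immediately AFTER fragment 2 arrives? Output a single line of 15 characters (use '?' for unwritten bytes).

Fragment 1: offset=5 data="ceBrs" -> buffer=?????ceBrs?????
Fragment 2: offset=2 data="fqq" -> buffer=??fqqceBrs?????

Answer: ??fqqceBrs?????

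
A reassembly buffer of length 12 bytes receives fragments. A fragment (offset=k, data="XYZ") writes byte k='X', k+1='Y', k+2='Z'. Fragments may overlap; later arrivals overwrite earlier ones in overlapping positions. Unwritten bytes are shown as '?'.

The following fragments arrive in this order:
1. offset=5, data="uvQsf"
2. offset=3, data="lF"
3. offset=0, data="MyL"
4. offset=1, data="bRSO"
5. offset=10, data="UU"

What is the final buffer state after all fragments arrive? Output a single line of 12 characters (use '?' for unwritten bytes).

Fragment 1: offset=5 data="uvQsf" -> buffer=?????uvQsf??
Fragment 2: offset=3 data="lF" -> buffer=???lFuvQsf??
Fragment 3: offset=0 data="MyL" -> buffer=MyLlFuvQsf??
Fragment 4: offset=1 data="bRSO" -> buffer=MbRSOuvQsf??
Fragment 5: offset=10 data="UU" -> buffer=MbRSOuvQsfUU

Answer: MbRSOuvQsfUU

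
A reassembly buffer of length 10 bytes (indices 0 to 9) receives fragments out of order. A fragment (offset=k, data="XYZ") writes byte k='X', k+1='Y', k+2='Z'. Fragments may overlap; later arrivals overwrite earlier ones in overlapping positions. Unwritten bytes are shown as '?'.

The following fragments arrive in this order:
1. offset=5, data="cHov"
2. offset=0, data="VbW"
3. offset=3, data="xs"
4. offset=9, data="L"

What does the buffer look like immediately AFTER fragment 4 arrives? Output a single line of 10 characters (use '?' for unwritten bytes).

Fragment 1: offset=5 data="cHov" -> buffer=?????cHov?
Fragment 2: offset=0 data="VbW" -> buffer=VbW??cHov?
Fragment 3: offset=3 data="xs" -> buffer=VbWxscHov?
Fragment 4: offset=9 data="L" -> buffer=VbWxscHovL

Answer: VbWxscHovL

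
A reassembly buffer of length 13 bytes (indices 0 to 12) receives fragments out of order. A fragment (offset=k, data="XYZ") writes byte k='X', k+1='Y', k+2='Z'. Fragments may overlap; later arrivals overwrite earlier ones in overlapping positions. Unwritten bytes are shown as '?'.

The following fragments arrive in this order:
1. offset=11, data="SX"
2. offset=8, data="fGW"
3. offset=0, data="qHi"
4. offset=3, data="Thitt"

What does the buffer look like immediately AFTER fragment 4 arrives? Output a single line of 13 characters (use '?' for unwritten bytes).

Answer: qHiThittfGWSX

Derivation:
Fragment 1: offset=11 data="SX" -> buffer=???????????SX
Fragment 2: offset=8 data="fGW" -> buffer=????????fGWSX
Fragment 3: offset=0 data="qHi" -> buffer=qHi?????fGWSX
Fragment 4: offset=3 data="Thitt" -> buffer=qHiThittfGWSX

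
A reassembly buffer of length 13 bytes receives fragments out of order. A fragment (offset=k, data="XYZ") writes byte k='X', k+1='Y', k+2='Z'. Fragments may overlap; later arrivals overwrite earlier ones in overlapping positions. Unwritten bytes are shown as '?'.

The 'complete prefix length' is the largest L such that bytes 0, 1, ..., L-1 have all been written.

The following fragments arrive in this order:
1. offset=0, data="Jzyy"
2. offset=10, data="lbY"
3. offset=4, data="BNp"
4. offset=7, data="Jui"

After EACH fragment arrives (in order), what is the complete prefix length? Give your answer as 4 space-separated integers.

Answer: 4 4 7 13

Derivation:
Fragment 1: offset=0 data="Jzyy" -> buffer=Jzyy????????? -> prefix_len=4
Fragment 2: offset=10 data="lbY" -> buffer=Jzyy??????lbY -> prefix_len=4
Fragment 3: offset=4 data="BNp" -> buffer=JzyyBNp???lbY -> prefix_len=7
Fragment 4: offset=7 data="Jui" -> buffer=JzyyBNpJuilbY -> prefix_len=13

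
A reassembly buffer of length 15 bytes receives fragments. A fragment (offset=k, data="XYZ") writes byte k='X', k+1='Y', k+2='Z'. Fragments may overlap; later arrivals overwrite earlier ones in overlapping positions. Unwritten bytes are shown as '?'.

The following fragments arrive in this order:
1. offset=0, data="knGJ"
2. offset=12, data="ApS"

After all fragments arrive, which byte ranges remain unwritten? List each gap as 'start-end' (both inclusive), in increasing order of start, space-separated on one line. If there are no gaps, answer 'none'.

Fragment 1: offset=0 len=4
Fragment 2: offset=12 len=3
Gaps: 4-11

Answer: 4-11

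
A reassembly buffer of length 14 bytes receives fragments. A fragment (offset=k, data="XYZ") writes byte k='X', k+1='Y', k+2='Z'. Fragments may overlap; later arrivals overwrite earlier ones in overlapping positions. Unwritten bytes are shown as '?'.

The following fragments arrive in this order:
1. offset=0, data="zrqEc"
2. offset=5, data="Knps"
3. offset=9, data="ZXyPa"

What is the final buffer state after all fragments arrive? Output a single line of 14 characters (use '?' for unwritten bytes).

Fragment 1: offset=0 data="zrqEc" -> buffer=zrqEc?????????
Fragment 2: offset=5 data="Knps" -> buffer=zrqEcKnps?????
Fragment 3: offset=9 data="ZXyPa" -> buffer=zrqEcKnpsZXyPa

Answer: zrqEcKnpsZXyPa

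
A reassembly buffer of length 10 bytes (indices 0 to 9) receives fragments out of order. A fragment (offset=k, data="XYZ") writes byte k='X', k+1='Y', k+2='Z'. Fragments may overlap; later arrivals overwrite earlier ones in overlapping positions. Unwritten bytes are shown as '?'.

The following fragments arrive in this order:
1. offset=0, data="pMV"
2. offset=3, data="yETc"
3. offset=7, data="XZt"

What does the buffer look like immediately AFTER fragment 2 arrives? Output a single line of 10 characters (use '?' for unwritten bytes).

Fragment 1: offset=0 data="pMV" -> buffer=pMV???????
Fragment 2: offset=3 data="yETc" -> buffer=pMVyETc???

Answer: pMVyETc???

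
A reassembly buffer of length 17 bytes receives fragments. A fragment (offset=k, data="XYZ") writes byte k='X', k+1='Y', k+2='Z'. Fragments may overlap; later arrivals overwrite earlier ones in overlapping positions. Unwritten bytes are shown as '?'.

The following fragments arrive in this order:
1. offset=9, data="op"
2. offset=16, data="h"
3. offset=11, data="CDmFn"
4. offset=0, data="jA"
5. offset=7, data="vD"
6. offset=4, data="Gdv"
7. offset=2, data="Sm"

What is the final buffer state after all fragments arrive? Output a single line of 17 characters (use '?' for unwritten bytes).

Fragment 1: offset=9 data="op" -> buffer=?????????op??????
Fragment 2: offset=16 data="h" -> buffer=?????????op?????h
Fragment 3: offset=11 data="CDmFn" -> buffer=?????????opCDmFnh
Fragment 4: offset=0 data="jA" -> buffer=jA???????opCDmFnh
Fragment 5: offset=7 data="vD" -> buffer=jA?????vDopCDmFnh
Fragment 6: offset=4 data="Gdv" -> buffer=jA??GdvvDopCDmFnh
Fragment 7: offset=2 data="Sm" -> buffer=jASmGdvvDopCDmFnh

Answer: jASmGdvvDopCDmFnh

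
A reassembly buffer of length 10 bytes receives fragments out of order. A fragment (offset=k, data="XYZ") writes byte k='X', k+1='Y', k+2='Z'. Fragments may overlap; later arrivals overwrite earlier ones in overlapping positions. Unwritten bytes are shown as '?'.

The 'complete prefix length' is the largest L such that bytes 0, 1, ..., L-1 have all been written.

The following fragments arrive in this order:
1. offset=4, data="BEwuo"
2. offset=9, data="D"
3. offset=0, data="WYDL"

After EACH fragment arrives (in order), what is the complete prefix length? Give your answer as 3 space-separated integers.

Fragment 1: offset=4 data="BEwuo" -> buffer=????BEwuo? -> prefix_len=0
Fragment 2: offset=9 data="D" -> buffer=????BEwuoD -> prefix_len=0
Fragment 3: offset=0 data="WYDL" -> buffer=WYDLBEwuoD -> prefix_len=10

Answer: 0 0 10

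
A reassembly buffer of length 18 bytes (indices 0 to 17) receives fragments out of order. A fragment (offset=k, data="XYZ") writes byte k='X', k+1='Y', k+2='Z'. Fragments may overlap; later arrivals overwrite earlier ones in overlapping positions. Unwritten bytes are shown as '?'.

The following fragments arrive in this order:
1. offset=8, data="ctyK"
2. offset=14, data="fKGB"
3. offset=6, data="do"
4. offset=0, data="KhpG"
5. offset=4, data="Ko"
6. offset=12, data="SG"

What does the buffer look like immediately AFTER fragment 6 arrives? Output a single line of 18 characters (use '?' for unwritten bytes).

Fragment 1: offset=8 data="ctyK" -> buffer=????????ctyK??????
Fragment 2: offset=14 data="fKGB" -> buffer=????????ctyK??fKGB
Fragment 3: offset=6 data="do" -> buffer=??????doctyK??fKGB
Fragment 4: offset=0 data="KhpG" -> buffer=KhpG??doctyK??fKGB
Fragment 5: offset=4 data="Ko" -> buffer=KhpGKodoctyK??fKGB
Fragment 6: offset=12 data="SG" -> buffer=KhpGKodoctyKSGfKGB

Answer: KhpGKodoctyKSGfKGB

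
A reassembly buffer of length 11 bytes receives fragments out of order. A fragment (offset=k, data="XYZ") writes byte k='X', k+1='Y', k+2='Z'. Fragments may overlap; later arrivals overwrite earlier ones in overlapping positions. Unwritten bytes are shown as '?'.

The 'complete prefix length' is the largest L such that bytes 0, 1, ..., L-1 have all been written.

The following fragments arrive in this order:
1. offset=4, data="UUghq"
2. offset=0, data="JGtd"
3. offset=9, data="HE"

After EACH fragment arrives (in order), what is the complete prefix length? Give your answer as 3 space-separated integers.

Answer: 0 9 11

Derivation:
Fragment 1: offset=4 data="UUghq" -> buffer=????UUghq?? -> prefix_len=0
Fragment 2: offset=0 data="JGtd" -> buffer=JGtdUUghq?? -> prefix_len=9
Fragment 3: offset=9 data="HE" -> buffer=JGtdUUghqHE -> prefix_len=11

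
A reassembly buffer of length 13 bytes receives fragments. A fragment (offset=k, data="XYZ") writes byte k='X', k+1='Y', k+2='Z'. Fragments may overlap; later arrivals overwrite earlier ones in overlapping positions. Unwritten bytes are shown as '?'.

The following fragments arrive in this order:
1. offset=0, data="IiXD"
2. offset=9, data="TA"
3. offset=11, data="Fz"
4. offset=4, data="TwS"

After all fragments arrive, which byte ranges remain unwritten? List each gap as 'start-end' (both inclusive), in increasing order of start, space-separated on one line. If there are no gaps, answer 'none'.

Fragment 1: offset=0 len=4
Fragment 2: offset=9 len=2
Fragment 3: offset=11 len=2
Fragment 4: offset=4 len=3
Gaps: 7-8

Answer: 7-8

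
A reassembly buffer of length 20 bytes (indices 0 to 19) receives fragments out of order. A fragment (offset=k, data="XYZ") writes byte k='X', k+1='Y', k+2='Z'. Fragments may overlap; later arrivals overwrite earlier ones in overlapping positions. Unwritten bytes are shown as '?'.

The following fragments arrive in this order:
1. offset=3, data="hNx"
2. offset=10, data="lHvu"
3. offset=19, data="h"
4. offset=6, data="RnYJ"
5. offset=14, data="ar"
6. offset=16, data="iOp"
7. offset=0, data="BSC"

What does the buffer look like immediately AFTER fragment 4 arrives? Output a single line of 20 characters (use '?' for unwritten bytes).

Answer: ???hNxRnYJlHvu?????h

Derivation:
Fragment 1: offset=3 data="hNx" -> buffer=???hNx??????????????
Fragment 2: offset=10 data="lHvu" -> buffer=???hNx????lHvu??????
Fragment 3: offset=19 data="h" -> buffer=???hNx????lHvu?????h
Fragment 4: offset=6 data="RnYJ" -> buffer=???hNxRnYJlHvu?????h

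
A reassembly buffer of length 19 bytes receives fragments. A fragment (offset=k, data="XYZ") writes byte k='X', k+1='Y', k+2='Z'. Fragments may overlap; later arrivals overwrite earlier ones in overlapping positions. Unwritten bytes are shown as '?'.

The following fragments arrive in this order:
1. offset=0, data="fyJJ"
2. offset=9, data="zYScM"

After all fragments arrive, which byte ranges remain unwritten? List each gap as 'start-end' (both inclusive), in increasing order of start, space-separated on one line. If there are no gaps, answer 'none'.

Fragment 1: offset=0 len=4
Fragment 2: offset=9 len=5
Gaps: 4-8 14-18

Answer: 4-8 14-18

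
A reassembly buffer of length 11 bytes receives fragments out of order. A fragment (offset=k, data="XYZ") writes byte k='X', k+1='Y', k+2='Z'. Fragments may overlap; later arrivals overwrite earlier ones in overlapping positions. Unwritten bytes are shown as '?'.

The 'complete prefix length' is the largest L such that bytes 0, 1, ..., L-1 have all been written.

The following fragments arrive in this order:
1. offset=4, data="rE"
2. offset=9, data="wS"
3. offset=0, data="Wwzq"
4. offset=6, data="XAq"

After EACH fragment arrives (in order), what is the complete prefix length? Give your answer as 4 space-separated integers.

Answer: 0 0 6 11

Derivation:
Fragment 1: offset=4 data="rE" -> buffer=????rE????? -> prefix_len=0
Fragment 2: offset=9 data="wS" -> buffer=????rE???wS -> prefix_len=0
Fragment 3: offset=0 data="Wwzq" -> buffer=WwzqrE???wS -> prefix_len=6
Fragment 4: offset=6 data="XAq" -> buffer=WwzqrEXAqwS -> prefix_len=11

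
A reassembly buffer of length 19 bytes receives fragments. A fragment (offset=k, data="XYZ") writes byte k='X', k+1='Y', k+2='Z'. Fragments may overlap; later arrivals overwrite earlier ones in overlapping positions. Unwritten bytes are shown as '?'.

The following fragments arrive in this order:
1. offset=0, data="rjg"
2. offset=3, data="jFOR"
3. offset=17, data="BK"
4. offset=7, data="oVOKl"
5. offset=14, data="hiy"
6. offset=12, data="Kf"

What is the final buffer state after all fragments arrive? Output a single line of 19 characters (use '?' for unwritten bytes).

Answer: rjgjFORoVOKlKfhiyBK

Derivation:
Fragment 1: offset=0 data="rjg" -> buffer=rjg????????????????
Fragment 2: offset=3 data="jFOR" -> buffer=rjgjFOR????????????
Fragment 3: offset=17 data="BK" -> buffer=rjgjFOR??????????BK
Fragment 4: offset=7 data="oVOKl" -> buffer=rjgjFORoVOKl?????BK
Fragment 5: offset=14 data="hiy" -> buffer=rjgjFORoVOKl??hiyBK
Fragment 6: offset=12 data="Kf" -> buffer=rjgjFORoVOKlKfhiyBK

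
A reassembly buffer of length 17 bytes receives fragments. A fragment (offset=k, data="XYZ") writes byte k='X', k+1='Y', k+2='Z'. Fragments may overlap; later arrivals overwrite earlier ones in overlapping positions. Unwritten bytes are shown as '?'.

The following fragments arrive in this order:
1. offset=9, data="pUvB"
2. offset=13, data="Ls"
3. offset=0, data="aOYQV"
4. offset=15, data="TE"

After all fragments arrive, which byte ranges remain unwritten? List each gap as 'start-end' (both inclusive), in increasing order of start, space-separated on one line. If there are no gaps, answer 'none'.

Fragment 1: offset=9 len=4
Fragment 2: offset=13 len=2
Fragment 3: offset=0 len=5
Fragment 4: offset=15 len=2
Gaps: 5-8

Answer: 5-8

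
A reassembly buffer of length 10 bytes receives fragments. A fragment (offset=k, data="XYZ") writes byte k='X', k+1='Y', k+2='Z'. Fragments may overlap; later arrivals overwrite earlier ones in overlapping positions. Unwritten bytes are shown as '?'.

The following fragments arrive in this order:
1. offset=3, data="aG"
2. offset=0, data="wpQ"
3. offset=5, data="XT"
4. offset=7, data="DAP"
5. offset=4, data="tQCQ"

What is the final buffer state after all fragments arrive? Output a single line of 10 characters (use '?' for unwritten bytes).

Answer: wpQatQCQAP

Derivation:
Fragment 1: offset=3 data="aG" -> buffer=???aG?????
Fragment 2: offset=0 data="wpQ" -> buffer=wpQaG?????
Fragment 3: offset=5 data="XT" -> buffer=wpQaGXT???
Fragment 4: offset=7 data="DAP" -> buffer=wpQaGXTDAP
Fragment 5: offset=4 data="tQCQ" -> buffer=wpQatQCQAP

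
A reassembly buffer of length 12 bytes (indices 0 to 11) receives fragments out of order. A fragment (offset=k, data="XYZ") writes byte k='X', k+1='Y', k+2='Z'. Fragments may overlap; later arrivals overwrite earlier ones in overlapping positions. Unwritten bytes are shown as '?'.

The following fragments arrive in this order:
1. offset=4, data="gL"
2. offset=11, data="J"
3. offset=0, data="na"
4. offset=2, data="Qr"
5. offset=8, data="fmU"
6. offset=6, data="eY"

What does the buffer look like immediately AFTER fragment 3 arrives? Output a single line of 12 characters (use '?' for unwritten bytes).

Fragment 1: offset=4 data="gL" -> buffer=????gL??????
Fragment 2: offset=11 data="J" -> buffer=????gL?????J
Fragment 3: offset=0 data="na" -> buffer=na??gL?????J

Answer: na??gL?????J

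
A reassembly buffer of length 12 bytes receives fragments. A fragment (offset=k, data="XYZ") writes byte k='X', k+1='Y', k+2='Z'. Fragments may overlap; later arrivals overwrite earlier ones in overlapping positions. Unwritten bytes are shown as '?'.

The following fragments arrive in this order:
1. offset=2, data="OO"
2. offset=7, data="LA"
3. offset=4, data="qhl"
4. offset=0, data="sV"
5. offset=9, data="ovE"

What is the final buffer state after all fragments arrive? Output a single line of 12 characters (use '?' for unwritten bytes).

Fragment 1: offset=2 data="OO" -> buffer=??OO????????
Fragment 2: offset=7 data="LA" -> buffer=??OO???LA???
Fragment 3: offset=4 data="qhl" -> buffer=??OOqhlLA???
Fragment 4: offset=0 data="sV" -> buffer=sVOOqhlLA???
Fragment 5: offset=9 data="ovE" -> buffer=sVOOqhlLAovE

Answer: sVOOqhlLAovE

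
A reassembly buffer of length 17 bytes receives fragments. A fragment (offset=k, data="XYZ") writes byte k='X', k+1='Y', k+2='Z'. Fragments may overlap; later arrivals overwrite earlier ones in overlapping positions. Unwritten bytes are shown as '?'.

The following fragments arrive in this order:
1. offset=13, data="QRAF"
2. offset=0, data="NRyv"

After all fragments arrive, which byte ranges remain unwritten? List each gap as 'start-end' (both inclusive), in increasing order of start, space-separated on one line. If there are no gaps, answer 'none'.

Answer: 4-12

Derivation:
Fragment 1: offset=13 len=4
Fragment 2: offset=0 len=4
Gaps: 4-12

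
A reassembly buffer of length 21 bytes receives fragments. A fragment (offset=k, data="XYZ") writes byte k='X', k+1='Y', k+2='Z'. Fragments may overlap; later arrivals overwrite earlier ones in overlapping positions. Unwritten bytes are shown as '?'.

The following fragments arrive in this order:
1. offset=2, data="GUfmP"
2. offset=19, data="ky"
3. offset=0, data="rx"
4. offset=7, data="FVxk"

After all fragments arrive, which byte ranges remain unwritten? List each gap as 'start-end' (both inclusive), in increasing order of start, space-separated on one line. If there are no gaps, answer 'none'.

Fragment 1: offset=2 len=5
Fragment 2: offset=19 len=2
Fragment 3: offset=0 len=2
Fragment 4: offset=7 len=4
Gaps: 11-18

Answer: 11-18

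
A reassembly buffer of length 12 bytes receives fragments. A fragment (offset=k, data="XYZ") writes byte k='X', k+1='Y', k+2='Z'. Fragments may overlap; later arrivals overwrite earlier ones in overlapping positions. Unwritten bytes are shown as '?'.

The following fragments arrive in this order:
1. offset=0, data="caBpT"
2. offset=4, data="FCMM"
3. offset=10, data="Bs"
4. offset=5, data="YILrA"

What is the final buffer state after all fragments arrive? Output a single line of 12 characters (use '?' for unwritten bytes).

Answer: caBpFYILrABs

Derivation:
Fragment 1: offset=0 data="caBpT" -> buffer=caBpT???????
Fragment 2: offset=4 data="FCMM" -> buffer=caBpFCMM????
Fragment 3: offset=10 data="Bs" -> buffer=caBpFCMM??Bs
Fragment 4: offset=5 data="YILrA" -> buffer=caBpFYILrABs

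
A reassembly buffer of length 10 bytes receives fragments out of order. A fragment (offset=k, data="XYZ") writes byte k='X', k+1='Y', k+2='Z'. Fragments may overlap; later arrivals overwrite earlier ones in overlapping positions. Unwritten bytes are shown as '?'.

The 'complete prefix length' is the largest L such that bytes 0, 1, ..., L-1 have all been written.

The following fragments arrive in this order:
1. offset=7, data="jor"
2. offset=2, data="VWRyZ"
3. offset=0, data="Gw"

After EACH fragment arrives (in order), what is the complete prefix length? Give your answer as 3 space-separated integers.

Fragment 1: offset=7 data="jor" -> buffer=???????jor -> prefix_len=0
Fragment 2: offset=2 data="VWRyZ" -> buffer=??VWRyZjor -> prefix_len=0
Fragment 3: offset=0 data="Gw" -> buffer=GwVWRyZjor -> prefix_len=10

Answer: 0 0 10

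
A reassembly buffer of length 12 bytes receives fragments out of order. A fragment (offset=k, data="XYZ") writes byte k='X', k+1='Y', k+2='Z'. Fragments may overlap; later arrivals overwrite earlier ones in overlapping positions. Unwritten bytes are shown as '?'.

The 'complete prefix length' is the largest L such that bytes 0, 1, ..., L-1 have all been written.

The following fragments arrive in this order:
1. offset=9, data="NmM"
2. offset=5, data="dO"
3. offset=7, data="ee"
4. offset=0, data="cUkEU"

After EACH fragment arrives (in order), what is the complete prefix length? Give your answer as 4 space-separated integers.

Fragment 1: offset=9 data="NmM" -> buffer=?????????NmM -> prefix_len=0
Fragment 2: offset=5 data="dO" -> buffer=?????dO??NmM -> prefix_len=0
Fragment 3: offset=7 data="ee" -> buffer=?????dOeeNmM -> prefix_len=0
Fragment 4: offset=0 data="cUkEU" -> buffer=cUkEUdOeeNmM -> prefix_len=12

Answer: 0 0 0 12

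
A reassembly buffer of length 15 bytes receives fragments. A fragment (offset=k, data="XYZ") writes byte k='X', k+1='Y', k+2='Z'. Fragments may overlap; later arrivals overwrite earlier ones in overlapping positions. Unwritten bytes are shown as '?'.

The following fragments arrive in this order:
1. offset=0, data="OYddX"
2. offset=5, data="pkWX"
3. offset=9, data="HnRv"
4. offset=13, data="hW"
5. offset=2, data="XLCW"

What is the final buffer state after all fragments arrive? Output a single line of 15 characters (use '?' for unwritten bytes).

Answer: OYXLCWkWXHnRvhW

Derivation:
Fragment 1: offset=0 data="OYddX" -> buffer=OYddX??????????
Fragment 2: offset=5 data="pkWX" -> buffer=OYddXpkWX??????
Fragment 3: offset=9 data="HnRv" -> buffer=OYddXpkWXHnRv??
Fragment 4: offset=13 data="hW" -> buffer=OYddXpkWXHnRvhW
Fragment 5: offset=2 data="XLCW" -> buffer=OYXLCWkWXHnRvhW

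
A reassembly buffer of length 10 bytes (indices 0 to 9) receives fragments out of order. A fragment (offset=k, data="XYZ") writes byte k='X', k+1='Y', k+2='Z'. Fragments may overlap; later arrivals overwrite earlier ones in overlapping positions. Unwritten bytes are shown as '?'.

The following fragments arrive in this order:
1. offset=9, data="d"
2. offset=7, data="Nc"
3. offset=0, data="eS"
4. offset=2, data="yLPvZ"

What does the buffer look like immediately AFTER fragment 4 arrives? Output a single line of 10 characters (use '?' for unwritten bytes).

Fragment 1: offset=9 data="d" -> buffer=?????????d
Fragment 2: offset=7 data="Nc" -> buffer=???????Ncd
Fragment 3: offset=0 data="eS" -> buffer=eS?????Ncd
Fragment 4: offset=2 data="yLPvZ" -> buffer=eSyLPvZNcd

Answer: eSyLPvZNcd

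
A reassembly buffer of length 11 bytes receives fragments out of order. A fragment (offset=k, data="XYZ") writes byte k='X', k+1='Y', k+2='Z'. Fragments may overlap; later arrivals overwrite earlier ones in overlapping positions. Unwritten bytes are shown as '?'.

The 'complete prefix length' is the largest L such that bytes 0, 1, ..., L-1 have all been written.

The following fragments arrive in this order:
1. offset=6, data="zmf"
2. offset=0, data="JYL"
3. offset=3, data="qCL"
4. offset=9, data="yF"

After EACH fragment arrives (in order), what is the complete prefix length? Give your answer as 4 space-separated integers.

Answer: 0 3 9 11

Derivation:
Fragment 1: offset=6 data="zmf" -> buffer=??????zmf?? -> prefix_len=0
Fragment 2: offset=0 data="JYL" -> buffer=JYL???zmf?? -> prefix_len=3
Fragment 3: offset=3 data="qCL" -> buffer=JYLqCLzmf?? -> prefix_len=9
Fragment 4: offset=9 data="yF" -> buffer=JYLqCLzmfyF -> prefix_len=11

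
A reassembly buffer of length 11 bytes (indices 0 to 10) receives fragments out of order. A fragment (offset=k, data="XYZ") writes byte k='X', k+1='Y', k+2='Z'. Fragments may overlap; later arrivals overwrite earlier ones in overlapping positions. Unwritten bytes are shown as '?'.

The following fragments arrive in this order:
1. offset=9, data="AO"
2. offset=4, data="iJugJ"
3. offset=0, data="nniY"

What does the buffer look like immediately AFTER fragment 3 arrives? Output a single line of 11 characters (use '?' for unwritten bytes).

Answer: nniYiJugJAO

Derivation:
Fragment 1: offset=9 data="AO" -> buffer=?????????AO
Fragment 2: offset=4 data="iJugJ" -> buffer=????iJugJAO
Fragment 3: offset=0 data="nniY" -> buffer=nniYiJugJAO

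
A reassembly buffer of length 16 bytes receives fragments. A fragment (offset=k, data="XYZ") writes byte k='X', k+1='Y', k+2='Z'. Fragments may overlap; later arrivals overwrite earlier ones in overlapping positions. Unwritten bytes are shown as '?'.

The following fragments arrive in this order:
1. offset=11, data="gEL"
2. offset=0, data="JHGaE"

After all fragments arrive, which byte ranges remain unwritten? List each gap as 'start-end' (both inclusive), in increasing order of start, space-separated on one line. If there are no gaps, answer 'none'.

Fragment 1: offset=11 len=3
Fragment 2: offset=0 len=5
Gaps: 5-10 14-15

Answer: 5-10 14-15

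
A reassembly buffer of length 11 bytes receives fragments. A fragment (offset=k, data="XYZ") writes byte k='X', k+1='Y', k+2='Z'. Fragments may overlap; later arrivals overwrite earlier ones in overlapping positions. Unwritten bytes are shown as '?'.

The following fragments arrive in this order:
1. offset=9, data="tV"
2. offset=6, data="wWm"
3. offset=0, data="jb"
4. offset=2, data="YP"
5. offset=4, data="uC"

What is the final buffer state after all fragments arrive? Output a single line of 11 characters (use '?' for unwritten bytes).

Fragment 1: offset=9 data="tV" -> buffer=?????????tV
Fragment 2: offset=6 data="wWm" -> buffer=??????wWmtV
Fragment 3: offset=0 data="jb" -> buffer=jb????wWmtV
Fragment 4: offset=2 data="YP" -> buffer=jbYP??wWmtV
Fragment 5: offset=4 data="uC" -> buffer=jbYPuCwWmtV

Answer: jbYPuCwWmtV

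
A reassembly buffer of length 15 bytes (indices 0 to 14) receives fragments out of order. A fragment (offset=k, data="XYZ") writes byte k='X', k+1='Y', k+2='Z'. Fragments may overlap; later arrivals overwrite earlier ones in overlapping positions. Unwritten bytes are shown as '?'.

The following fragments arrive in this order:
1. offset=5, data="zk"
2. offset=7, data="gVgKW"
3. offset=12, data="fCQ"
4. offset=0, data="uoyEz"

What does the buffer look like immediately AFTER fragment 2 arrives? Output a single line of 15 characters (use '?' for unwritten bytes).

Fragment 1: offset=5 data="zk" -> buffer=?????zk????????
Fragment 2: offset=7 data="gVgKW" -> buffer=?????zkgVgKW???

Answer: ?????zkgVgKW???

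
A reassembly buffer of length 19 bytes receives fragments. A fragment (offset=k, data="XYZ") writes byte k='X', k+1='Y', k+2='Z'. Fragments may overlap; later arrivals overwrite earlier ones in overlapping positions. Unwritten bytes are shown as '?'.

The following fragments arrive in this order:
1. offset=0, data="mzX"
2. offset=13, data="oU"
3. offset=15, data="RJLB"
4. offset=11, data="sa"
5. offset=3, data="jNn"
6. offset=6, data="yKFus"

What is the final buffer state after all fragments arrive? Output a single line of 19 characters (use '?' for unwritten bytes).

Fragment 1: offset=0 data="mzX" -> buffer=mzX????????????????
Fragment 2: offset=13 data="oU" -> buffer=mzX??????????oU????
Fragment 3: offset=15 data="RJLB" -> buffer=mzX??????????oURJLB
Fragment 4: offset=11 data="sa" -> buffer=mzX????????saoURJLB
Fragment 5: offset=3 data="jNn" -> buffer=mzXjNn?????saoURJLB
Fragment 6: offset=6 data="yKFus" -> buffer=mzXjNnyKFussaoURJLB

Answer: mzXjNnyKFussaoURJLB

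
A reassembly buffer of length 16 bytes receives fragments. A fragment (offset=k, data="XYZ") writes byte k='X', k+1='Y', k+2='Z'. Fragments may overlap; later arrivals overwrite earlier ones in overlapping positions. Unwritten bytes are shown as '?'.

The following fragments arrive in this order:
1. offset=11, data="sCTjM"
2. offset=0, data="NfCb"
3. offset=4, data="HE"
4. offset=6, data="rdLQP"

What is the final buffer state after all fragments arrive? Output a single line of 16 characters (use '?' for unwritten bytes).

Fragment 1: offset=11 data="sCTjM" -> buffer=???????????sCTjM
Fragment 2: offset=0 data="NfCb" -> buffer=NfCb???????sCTjM
Fragment 3: offset=4 data="HE" -> buffer=NfCbHE?????sCTjM
Fragment 4: offset=6 data="rdLQP" -> buffer=NfCbHErdLQPsCTjM

Answer: NfCbHErdLQPsCTjM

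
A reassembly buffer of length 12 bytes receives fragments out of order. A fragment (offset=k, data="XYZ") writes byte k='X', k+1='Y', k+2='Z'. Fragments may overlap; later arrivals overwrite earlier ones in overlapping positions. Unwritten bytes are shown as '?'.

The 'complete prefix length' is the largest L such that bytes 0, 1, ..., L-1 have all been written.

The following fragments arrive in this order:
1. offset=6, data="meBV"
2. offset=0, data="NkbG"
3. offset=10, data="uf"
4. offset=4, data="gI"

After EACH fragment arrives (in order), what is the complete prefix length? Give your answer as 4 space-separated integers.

Fragment 1: offset=6 data="meBV" -> buffer=??????meBV?? -> prefix_len=0
Fragment 2: offset=0 data="NkbG" -> buffer=NkbG??meBV?? -> prefix_len=4
Fragment 3: offset=10 data="uf" -> buffer=NkbG??meBVuf -> prefix_len=4
Fragment 4: offset=4 data="gI" -> buffer=NkbGgImeBVuf -> prefix_len=12

Answer: 0 4 4 12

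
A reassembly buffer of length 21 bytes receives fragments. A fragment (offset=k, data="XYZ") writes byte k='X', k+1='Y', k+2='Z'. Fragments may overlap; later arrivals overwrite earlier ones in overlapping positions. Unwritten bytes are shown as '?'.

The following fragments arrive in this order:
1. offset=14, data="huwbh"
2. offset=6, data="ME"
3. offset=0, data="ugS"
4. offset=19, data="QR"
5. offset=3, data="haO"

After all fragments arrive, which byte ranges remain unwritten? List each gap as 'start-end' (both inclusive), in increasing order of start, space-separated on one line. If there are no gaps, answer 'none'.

Answer: 8-13

Derivation:
Fragment 1: offset=14 len=5
Fragment 2: offset=6 len=2
Fragment 3: offset=0 len=3
Fragment 4: offset=19 len=2
Fragment 5: offset=3 len=3
Gaps: 8-13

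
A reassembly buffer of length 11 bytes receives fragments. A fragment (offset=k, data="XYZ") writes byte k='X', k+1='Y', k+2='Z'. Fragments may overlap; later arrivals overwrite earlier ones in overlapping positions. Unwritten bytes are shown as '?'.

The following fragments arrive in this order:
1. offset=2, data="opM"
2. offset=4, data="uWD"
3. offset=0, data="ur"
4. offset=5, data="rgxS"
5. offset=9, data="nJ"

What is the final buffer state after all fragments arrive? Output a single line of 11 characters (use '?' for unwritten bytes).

Answer: uropurgxSnJ

Derivation:
Fragment 1: offset=2 data="opM" -> buffer=??opM??????
Fragment 2: offset=4 data="uWD" -> buffer=??opuWD????
Fragment 3: offset=0 data="ur" -> buffer=uropuWD????
Fragment 4: offset=5 data="rgxS" -> buffer=uropurgxS??
Fragment 5: offset=9 data="nJ" -> buffer=uropurgxSnJ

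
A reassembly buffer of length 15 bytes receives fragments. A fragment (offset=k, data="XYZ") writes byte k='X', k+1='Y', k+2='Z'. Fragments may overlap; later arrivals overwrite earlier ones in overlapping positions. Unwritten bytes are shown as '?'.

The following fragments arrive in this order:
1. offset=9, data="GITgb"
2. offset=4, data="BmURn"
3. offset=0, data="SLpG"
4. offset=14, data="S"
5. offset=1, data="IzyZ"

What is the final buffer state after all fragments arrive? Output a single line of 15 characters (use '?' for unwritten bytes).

Answer: SIzyZmURnGITgbS

Derivation:
Fragment 1: offset=9 data="GITgb" -> buffer=?????????GITgb?
Fragment 2: offset=4 data="BmURn" -> buffer=????BmURnGITgb?
Fragment 3: offset=0 data="SLpG" -> buffer=SLpGBmURnGITgb?
Fragment 4: offset=14 data="S" -> buffer=SLpGBmURnGITgbS
Fragment 5: offset=1 data="IzyZ" -> buffer=SIzyZmURnGITgbS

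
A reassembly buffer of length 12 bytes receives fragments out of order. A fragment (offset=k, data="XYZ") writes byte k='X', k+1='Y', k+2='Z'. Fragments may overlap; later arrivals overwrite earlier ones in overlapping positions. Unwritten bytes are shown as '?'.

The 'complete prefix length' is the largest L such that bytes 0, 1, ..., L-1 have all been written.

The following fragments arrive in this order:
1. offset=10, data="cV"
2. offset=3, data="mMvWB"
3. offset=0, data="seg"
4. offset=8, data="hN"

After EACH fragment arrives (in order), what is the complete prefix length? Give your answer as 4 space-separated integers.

Fragment 1: offset=10 data="cV" -> buffer=??????????cV -> prefix_len=0
Fragment 2: offset=3 data="mMvWB" -> buffer=???mMvWB??cV -> prefix_len=0
Fragment 3: offset=0 data="seg" -> buffer=segmMvWB??cV -> prefix_len=8
Fragment 4: offset=8 data="hN" -> buffer=segmMvWBhNcV -> prefix_len=12

Answer: 0 0 8 12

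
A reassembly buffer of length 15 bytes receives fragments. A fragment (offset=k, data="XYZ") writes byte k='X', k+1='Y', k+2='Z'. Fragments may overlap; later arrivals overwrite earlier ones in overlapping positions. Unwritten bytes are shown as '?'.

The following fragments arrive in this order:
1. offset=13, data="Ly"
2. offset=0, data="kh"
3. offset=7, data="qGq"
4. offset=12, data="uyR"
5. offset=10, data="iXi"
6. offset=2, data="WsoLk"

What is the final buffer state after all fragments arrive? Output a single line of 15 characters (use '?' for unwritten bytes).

Fragment 1: offset=13 data="Ly" -> buffer=?????????????Ly
Fragment 2: offset=0 data="kh" -> buffer=kh???????????Ly
Fragment 3: offset=7 data="qGq" -> buffer=kh?????qGq???Ly
Fragment 4: offset=12 data="uyR" -> buffer=kh?????qGq??uyR
Fragment 5: offset=10 data="iXi" -> buffer=kh?????qGqiXiyR
Fragment 6: offset=2 data="WsoLk" -> buffer=khWsoLkqGqiXiyR

Answer: khWsoLkqGqiXiyR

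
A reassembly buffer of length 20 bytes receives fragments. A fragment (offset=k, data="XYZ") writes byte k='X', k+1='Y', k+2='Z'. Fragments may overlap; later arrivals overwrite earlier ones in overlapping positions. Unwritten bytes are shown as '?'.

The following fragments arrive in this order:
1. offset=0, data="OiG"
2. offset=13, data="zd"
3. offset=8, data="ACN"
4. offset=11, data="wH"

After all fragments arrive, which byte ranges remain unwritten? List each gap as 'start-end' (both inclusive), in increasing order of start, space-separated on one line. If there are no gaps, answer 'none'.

Fragment 1: offset=0 len=3
Fragment 2: offset=13 len=2
Fragment 3: offset=8 len=3
Fragment 4: offset=11 len=2
Gaps: 3-7 15-19

Answer: 3-7 15-19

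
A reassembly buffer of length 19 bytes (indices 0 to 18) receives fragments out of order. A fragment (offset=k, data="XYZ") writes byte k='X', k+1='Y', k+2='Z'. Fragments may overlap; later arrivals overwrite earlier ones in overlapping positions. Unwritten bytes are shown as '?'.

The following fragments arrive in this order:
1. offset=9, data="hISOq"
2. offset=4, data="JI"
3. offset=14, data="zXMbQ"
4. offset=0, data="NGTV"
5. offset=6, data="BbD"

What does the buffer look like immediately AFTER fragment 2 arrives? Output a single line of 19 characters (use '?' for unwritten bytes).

Fragment 1: offset=9 data="hISOq" -> buffer=?????????hISOq?????
Fragment 2: offset=4 data="JI" -> buffer=????JI???hISOq?????

Answer: ????JI???hISOq?????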